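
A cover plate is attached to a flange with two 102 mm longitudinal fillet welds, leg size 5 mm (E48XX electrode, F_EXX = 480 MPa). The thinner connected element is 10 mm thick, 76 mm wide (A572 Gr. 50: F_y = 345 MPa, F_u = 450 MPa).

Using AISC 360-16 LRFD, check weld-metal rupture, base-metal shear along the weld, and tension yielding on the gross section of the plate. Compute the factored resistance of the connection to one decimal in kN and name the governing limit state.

Weld metal: throat = 0.707×5 = 3.535 mm, L = 2×102 = 204 mm. φR_n = 0.75 × 0.6 × 480 × 3.535 × 204 = 155.8 kN.
Base metal shear (10 mm plate): yield φR_n = 1.0×0.6×345×10×204 = 422.3 kN; rupture φR_n = 0.75×0.6×450×10×204 = 413.1 kN; take 413.1 kN (rupture).
Tension yield (gross): A_g = 76×10 = 760 mm². φR_n = 0.90 × 345 × 760 = 236.0 kN.
Governing: min(155.8, 413.1, 236.0) = 155.8 kN → weld metal.

155.8 kN (weld metal governs)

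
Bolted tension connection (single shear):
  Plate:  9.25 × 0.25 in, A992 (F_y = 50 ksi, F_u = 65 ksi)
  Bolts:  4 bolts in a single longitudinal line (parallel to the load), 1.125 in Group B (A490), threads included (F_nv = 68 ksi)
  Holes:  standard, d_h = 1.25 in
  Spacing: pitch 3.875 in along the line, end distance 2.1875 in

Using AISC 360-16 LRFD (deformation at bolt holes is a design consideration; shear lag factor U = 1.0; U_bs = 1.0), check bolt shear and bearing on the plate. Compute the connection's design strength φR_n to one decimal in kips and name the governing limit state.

Bolt shear: A_b = π(1.125)²/4 = 0.99402 in². φR_n = 0.75 × 68 × 0.99402 × 4 × 1 = 202.8 kips.
Bearing (0.25 in plate, F_u = 65 ksi): end bolts L_c = 2.1875 − 1.25/2 = 1.5625, R_n = min(1.2×1.5625×0.25×65, 2.4×1.125×0.25×65) = 30.469 kips/bolt; interior L_c = 3.875 − 1.25 = 2.625, R_n = 43.875 kips/bolt. φR_n = 0.75 × (1×30.469 + 3×43.875) = 121.6 kips.
Governing: min(202.8, 121.6) = 121.6 kips → bearing.

121.6 kips (bearing governs)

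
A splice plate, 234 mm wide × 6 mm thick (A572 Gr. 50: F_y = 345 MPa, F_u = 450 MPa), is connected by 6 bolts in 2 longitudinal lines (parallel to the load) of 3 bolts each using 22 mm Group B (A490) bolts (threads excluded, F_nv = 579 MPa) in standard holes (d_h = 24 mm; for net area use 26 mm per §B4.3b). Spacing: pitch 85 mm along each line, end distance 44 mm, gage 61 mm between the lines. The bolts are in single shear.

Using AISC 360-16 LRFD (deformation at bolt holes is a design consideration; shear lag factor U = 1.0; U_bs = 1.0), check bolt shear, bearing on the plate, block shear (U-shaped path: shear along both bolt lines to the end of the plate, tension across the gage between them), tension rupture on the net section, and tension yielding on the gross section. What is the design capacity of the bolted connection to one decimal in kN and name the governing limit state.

Bolt shear: A_b = π(22)²/4 = 380.13 mm². φR_n = 0.75 × 579 × 380.13 × 6 × 1 = 990.4 kN.
Bearing (6 mm plate, F_u = 450 MPa): end bolts L_c = 44 − 24/2 = 32, R_n = min(1.2×32×6×450, 2.4×22×6×450) = 103.68 kN/bolt; interior L_c = 85 − 24 = 61, R_n = 142.56 kN/bolt. φR_n = 0.75 × (2×103.68 + 4×142.56) = 583.2 kN.
Block shear: shear path 2×[44+2×85] = 2×214 mm, A_gv = 2568, A_nv = 2×(214 − 2.5×26)×6 = 1788 mm²; tension across gage: (61 − 1×26)×6 = 210 mm². R_n = min(0.6×450×1788, 0.6×345×2568) + 1.0×450×210 = min(482.76, 531.58) + 94.5 = 577.26 kN. φR_n = 0.75 × 577.26 = 432.9 kN.
Tension rupture (net): A_n = (234 − 2×26)×6 = 1092 mm² (U = 1.0, A_e = A_n). φR_n = 0.75 × 450 × 1092 = 368.6 kN.
Tension yield (gross): A_g = 234×6 = 1404 mm². φR_n = 0.90 × 345 × 1404 = 435.9 kN.
Governing: min(990.4, 583.2, 432.9, 368.6, 435.9) = 368.6 kN → net-section rupture.

368.6 kN (net-section rupture governs)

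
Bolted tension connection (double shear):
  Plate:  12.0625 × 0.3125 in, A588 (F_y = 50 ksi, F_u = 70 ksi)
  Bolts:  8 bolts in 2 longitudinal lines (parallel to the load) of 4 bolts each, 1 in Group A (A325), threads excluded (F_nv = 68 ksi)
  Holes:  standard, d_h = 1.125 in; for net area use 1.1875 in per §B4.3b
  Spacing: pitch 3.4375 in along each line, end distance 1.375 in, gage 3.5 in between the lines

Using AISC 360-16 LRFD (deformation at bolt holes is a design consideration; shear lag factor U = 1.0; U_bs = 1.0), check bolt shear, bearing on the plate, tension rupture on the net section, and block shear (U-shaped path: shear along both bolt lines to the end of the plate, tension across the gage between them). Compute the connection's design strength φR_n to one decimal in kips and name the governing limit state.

Bolt shear: A_b = π(1)²/4 = 0.7854 in². φR_n = 0.75 × 68 × 0.7854 × 8 × 2 = 640.9 kips.
Bearing (0.3125 in plate, F_u = 70 ksi): end bolts L_c = 1.375 − 1.125/2 = 0.8125, R_n = min(1.2×0.8125×0.3125×70, 2.4×1×0.3125×70) = 21.328 kips/bolt; interior L_c = 3.4375 − 1.125 = 2.3125, R_n = 52.5 kips/bolt. φR_n = 0.75 × (2×21.328 + 6×52.5) = 268.2 kips.
Tension rupture (net): A_n = (12.0625 − 2×1.1875)×0.3125 = 3.0273 in² (U = 1.0, A_e = A_n). φR_n = 0.75 × 70 × 3.0273 = 158.9 kips.
Block shear: shear path 2×[1.375+3×3.4375] = 2×11.6875 in, A_gv = 7.3047, A_nv = 2×(11.6875 − 3.5×1.1875)×0.3125 = 4.707 in²; tension across gage: (3.5 − 1×1.1875)×0.3125 = 0.72266 in². R_n = min(0.6×70×4.707, 0.6×50×7.3047) + 1.0×70×0.72266 = min(197.69, 219.14) + 50.586 = 248.28 kips. φR_n = 0.75 × 248.28 = 186.2 kips.
Governing: min(640.9, 268.2, 158.9, 186.2) = 158.9 kips → net-section rupture.

158.9 kips (net-section rupture governs)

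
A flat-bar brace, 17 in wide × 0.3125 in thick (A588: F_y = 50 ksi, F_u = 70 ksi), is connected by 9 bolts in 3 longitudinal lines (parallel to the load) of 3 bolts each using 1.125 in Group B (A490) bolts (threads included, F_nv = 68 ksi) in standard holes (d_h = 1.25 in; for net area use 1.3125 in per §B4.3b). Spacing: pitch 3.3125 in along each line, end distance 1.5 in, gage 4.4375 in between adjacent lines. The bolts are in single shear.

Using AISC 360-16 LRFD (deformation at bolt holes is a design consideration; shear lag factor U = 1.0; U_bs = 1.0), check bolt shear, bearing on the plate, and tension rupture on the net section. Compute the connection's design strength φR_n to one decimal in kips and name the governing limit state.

214.3 kips (net-section rupture governs)

Bolt shear: A_b = π(1.125)²/4 = 0.99402 in². φR_n = 0.75 × 68 × 0.99402 × 9 × 1 = 456.3 kips.
Bearing (0.3125 in plate, F_u = 70 ksi): end bolts L_c = 1.5 − 1.25/2 = 0.875, R_n = min(1.2×0.875×0.3125×70, 2.4×1.125×0.3125×70) = 22.969 kips/bolt; interior L_c = 3.3125 − 1.25 = 2.0625, R_n = 54.141 kips/bolt. φR_n = 0.75 × (3×22.969 + 6×54.141) = 295.3 kips.
Tension rupture (net): A_n = (17 − 3×1.3125)×0.3125 = 4.082 in² (U = 1.0, A_e = A_n). φR_n = 0.75 × 70 × 4.082 = 214.3 kips.
Governing: min(456.3, 295.3, 214.3) = 214.3 kips → net-section rupture.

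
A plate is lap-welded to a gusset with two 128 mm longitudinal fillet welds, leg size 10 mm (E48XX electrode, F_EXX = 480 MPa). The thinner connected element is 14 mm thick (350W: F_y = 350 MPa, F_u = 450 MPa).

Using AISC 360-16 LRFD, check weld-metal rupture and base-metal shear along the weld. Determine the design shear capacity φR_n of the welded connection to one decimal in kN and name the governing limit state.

Weld metal: throat = 0.707×10 = 7.07 mm, L = 2×128 = 256 mm. φR_n = 0.75 × 0.6 × 480 × 7.07 × 256 = 390.9 kN.
Base metal shear (14 mm plate): yield φR_n = 1.0×0.6×350×14×256 = 752.6 kN; rupture φR_n = 0.75×0.6×450×14×256 = 725.8 kN; take 725.8 kN (rupture).
Governing: min(390.9, 725.8) = 390.9 kN → weld metal.

390.9 kN (weld metal governs)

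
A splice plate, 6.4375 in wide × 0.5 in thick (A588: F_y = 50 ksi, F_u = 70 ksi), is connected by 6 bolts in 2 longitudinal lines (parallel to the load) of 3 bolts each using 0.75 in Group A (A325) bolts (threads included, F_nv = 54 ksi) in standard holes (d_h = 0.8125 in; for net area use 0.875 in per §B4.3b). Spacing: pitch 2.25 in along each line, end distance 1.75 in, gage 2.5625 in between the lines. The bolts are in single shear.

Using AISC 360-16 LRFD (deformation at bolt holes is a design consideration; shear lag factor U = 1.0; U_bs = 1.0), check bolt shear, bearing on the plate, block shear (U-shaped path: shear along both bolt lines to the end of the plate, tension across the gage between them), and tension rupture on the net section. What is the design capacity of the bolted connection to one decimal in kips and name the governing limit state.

107.4 kips (bolt shear governs)

Bolt shear: A_b = π(0.75)²/4 = 0.44179 in². φR_n = 0.75 × 54 × 0.44179 × 6 × 1 = 107.4 kips.
Bearing (0.5 in plate, F_u = 70 ksi): end bolts L_c = 1.75 − 0.8125/2 = 1.34375, R_n = min(1.2×1.34375×0.5×70, 2.4×0.75×0.5×70) = 56.438 kips/bolt; interior L_c = 2.25 − 0.8125 = 1.4375, R_n = 60.375 kips/bolt. φR_n = 0.75 × (2×56.438 + 4×60.375) = 265.8 kips.
Block shear: shear path 2×[1.75+2×2.25] = 2×6.25 in, A_gv = 6.25, A_nv = 2×(6.25 − 2.5×0.875)×0.5 = 4.0625 in²; tension across gage: (2.5625 − 1×0.875)×0.5 = 0.84375 in². R_n = min(0.6×70×4.0625, 0.6×50×6.25) + 1.0×70×0.84375 = min(170.63, 187.5) + 59.063 = 229.69 kips. φR_n = 0.75 × 229.69 = 172.3 kips.
Tension rupture (net): A_n = (6.4375 − 2×0.875)×0.5 = 2.3438 in² (U = 1.0, A_e = A_n). φR_n = 0.75 × 70 × 2.3438 = 123.0 kips.
Governing: min(107.4, 265.8, 172.3, 123.0) = 107.4 kips → bolt shear.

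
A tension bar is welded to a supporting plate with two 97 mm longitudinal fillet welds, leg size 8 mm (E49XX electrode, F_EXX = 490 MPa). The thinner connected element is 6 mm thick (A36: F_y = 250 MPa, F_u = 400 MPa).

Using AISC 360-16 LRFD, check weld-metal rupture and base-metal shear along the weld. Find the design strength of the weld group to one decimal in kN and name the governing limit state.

174.6 kN (base-metal shear governs)

Weld metal: throat = 0.707×8 = 5.656 mm, L = 2×97 = 194 mm. φR_n = 0.75 × 0.6 × 490 × 5.656 × 194 = 241.9 kN.
Base metal shear (6 mm plate): yield φR_n = 1.0×0.6×250×6×194 = 174.6 kN; rupture φR_n = 0.75×0.6×400×6×194 = 209.5 kN; take 174.6 kN (yield).
Governing: min(241.9, 174.6) = 174.6 kN → base-metal shear.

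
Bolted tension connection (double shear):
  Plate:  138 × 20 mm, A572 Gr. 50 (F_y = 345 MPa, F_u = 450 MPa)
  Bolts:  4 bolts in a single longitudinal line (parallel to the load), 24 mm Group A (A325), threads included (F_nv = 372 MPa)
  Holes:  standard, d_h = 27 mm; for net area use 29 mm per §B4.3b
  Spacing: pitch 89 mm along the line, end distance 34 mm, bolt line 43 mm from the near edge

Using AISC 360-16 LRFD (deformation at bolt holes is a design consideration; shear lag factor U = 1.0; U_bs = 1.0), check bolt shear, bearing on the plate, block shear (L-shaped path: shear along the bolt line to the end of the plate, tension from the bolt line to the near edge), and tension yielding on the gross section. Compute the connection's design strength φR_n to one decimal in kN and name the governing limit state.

857.0 kN (gross-section yield governs)

Bolt shear: A_b = π(24)²/4 = 452.39 mm². φR_n = 0.75 × 372 × 452.39 × 4 × 2 = 1009.7 kN.
Bearing (20 mm plate, F_u = 450 MPa): end bolts L_c = 34 − 27/2 = 20.5, R_n = min(1.2×20.5×20×450, 2.4×24×20×450) = 221.4 kN/bolt; interior L_c = 89 − 27 = 62, R_n = 518.4 kN/bolt. φR_n = 0.75 × (1×221.4 + 3×518.4) = 1332.5 kN.
Block shear: shear path 1×[34+3×89] = 1×301 mm, A_gv = 6020, A_nv = 1×(301 − 3.5×29)×20 = 3990 mm²; tension to near edge: (43 − 0.5×29)×20 = 570 mm². R_n = min(0.6×450×3990, 0.6×345×6020) + 1.0×450×570 = min(1077.3, 1246.1) + 256.5 = 1333.8 kN. φR_n = 0.75 × 1333.8 = 1000.4 kN.
Tension yield (gross): A_g = 138×20 = 2760 mm². φR_n = 0.90 × 345 × 2760 = 857.0 kN.
Governing: min(1009.7, 1332.5, 1000.4, 857.0) = 857.0 kN → gross-section yield.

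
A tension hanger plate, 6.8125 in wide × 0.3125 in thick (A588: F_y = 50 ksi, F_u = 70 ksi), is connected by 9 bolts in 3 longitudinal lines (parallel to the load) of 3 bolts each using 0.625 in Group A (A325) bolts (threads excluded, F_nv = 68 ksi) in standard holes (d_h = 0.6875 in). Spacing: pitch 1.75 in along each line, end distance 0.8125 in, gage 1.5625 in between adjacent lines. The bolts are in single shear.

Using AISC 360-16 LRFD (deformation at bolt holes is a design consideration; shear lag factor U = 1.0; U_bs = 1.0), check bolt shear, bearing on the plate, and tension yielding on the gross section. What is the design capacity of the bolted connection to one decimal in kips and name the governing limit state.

95.8 kips (gross-section yield governs)

Bolt shear: A_b = π(0.625)²/4 = 0.3068 in². φR_n = 0.75 × 68 × 0.3068 × 9 × 1 = 140.8 kips.
Bearing (0.3125 in plate, F_u = 70 ksi): end bolts L_c = 0.8125 − 0.6875/2 = 0.46875, R_n = min(1.2×0.46875×0.3125×70, 2.4×0.625×0.3125×70) = 12.305 kips/bolt; interior L_c = 1.75 − 0.6875 = 1.0625, R_n = 27.891 kips/bolt. φR_n = 0.75 × (3×12.305 + 6×27.891) = 153.2 kips.
Tension yield (gross): A_g = 6.8125×0.3125 = 2.1289 in². φR_n = 0.90 × 50 × 2.1289 = 95.8 kips.
Governing: min(140.8, 153.2, 95.8) = 95.8 kips → gross-section yield.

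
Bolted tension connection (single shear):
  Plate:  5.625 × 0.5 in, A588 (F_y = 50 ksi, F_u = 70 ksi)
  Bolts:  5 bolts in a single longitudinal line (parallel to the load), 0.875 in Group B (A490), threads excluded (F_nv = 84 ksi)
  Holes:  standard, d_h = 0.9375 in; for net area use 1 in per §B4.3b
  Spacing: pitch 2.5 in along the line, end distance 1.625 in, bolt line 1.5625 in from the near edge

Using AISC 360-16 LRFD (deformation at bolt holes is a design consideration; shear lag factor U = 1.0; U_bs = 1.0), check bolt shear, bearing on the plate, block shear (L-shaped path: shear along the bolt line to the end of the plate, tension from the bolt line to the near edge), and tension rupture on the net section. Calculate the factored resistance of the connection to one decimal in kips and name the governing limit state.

121.4 kips (net-section rupture governs)

Bolt shear: A_b = π(0.875)²/4 = 0.60132 in². φR_n = 0.75 × 84 × 0.60132 × 5 × 1 = 189.4 kips.
Bearing (0.5 in plate, F_u = 70 ksi): end bolts L_c = 1.625 − 0.9375/2 = 1.15625, R_n = min(1.2×1.15625×0.5×70, 2.4×0.875×0.5×70) = 48.563 kips/bolt; interior L_c = 2.5 − 0.9375 = 1.5625, R_n = 65.625 kips/bolt. φR_n = 0.75 × (1×48.563 + 4×65.625) = 233.3 kips.
Block shear: shear path 1×[1.625+4×2.5] = 1×11.625 in, A_gv = 5.8125, A_nv = 1×(11.625 − 4.5×1)×0.5 = 3.5625 in²; tension to near edge: (1.5625 − 0.5×1)×0.5 = 0.53125 in². R_n = min(0.6×70×3.5625, 0.6×50×5.8125) + 1.0×70×0.53125 = min(149.63, 174.38) + 37.188 = 186.82 kips. φR_n = 0.75 × 186.82 = 140.1 kips.
Tension rupture (net): A_n = (5.625 − 1×1)×0.5 = 2.3125 in² (U = 1.0, A_e = A_n). φR_n = 0.75 × 70 × 2.3125 = 121.4 kips.
Governing: min(189.4, 233.3, 140.1, 121.4) = 121.4 kips → net-section rupture.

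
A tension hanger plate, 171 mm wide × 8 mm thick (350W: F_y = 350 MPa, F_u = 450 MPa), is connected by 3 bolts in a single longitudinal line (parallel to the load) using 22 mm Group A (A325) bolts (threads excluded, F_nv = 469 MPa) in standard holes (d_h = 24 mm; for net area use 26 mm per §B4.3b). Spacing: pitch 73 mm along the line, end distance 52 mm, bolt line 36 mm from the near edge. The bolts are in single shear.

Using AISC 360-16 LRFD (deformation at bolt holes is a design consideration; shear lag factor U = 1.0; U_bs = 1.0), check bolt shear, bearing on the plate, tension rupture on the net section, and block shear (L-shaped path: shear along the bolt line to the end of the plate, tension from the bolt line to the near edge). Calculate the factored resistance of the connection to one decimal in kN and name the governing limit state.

277.6 kN (block shear governs)

Bolt shear: A_b = π(22)²/4 = 380.13 mm². φR_n = 0.75 × 469 × 380.13 × 3 × 1 = 401.1 kN.
Bearing (8 mm plate, F_u = 450 MPa): end bolts L_c = 52 − 24/2 = 40, R_n = min(1.2×40×8×450, 2.4×22×8×450) = 172.8 kN/bolt; interior L_c = 73 − 24 = 49, R_n = 190.08 kN/bolt. φR_n = 0.75 × (1×172.8 + 2×190.08) = 414.7 kN.
Tension rupture (net): A_n = (171 − 1×26)×8 = 1160 mm² (U = 1.0, A_e = A_n). φR_n = 0.75 × 450 × 1160 = 391.5 kN.
Block shear: shear path 1×[52+2×73] = 1×198 mm, A_gv = 1584, A_nv = 1×(198 − 2.5×26)×8 = 1064 mm²; tension to near edge: (36 − 0.5×26)×8 = 184 mm². R_n = min(0.6×450×1064, 0.6×350×1584) + 1.0×450×184 = min(287.28, 332.64) + 82.8 = 370.08 kN. φR_n = 0.75 × 370.08 = 277.6 kN.
Governing: min(401.1, 414.7, 391.5, 277.6) = 277.6 kN → block shear.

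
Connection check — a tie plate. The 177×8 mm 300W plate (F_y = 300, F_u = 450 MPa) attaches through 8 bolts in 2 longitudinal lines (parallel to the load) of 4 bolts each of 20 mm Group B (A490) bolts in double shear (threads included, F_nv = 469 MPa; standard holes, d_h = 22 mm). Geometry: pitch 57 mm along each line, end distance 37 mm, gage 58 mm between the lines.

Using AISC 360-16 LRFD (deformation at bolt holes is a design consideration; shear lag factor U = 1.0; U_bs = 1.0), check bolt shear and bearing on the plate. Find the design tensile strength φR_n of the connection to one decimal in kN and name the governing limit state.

Bolt shear: A_b = π(20)²/4 = 314.16 mm². φR_n = 0.75 × 469 × 314.16 × 8 × 2 = 1768.1 kN.
Bearing (8 mm plate, F_u = 450 MPa): end bolts L_c = 37 − 22/2 = 26, R_n = min(1.2×26×8×450, 2.4×20×8×450) = 112.32 kN/bolt; interior L_c = 57 − 22 = 35, R_n = 151.2 kN/bolt. φR_n = 0.75 × (2×112.32 + 6×151.2) = 848.9 kN.
Governing: min(1768.1, 848.9) = 848.9 kN → bearing.

848.9 kN (bearing governs)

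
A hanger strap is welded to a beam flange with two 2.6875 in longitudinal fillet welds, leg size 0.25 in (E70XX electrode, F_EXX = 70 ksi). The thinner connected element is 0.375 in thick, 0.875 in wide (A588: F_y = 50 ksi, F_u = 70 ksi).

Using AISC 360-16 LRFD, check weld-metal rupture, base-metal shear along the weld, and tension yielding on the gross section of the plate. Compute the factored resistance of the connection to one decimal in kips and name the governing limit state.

14.8 kips (gross-section yield governs)

Weld metal: throat = 0.707×0.25 = 0.17675 in, L = 2×2.6875 = 5.375 in. φR_n = 0.75 × 0.6 × 70 × 0.17675 × 5.375 = 29.9 kips.
Base metal shear (0.375 in plate): yield φR_n = 1.0×0.6×50×0.375×5.375 = 60.5 kips; rupture φR_n = 0.75×0.6×70×0.375×5.375 = 63.5 kips; take 60.5 kips (yield).
Tension yield (gross): A_g = 0.875×0.375 = 0.32813 in². φR_n = 0.90 × 50 × 0.32813 = 14.8 kips.
Governing: min(29.9, 60.5, 14.8) = 14.8 kips → gross-section yield.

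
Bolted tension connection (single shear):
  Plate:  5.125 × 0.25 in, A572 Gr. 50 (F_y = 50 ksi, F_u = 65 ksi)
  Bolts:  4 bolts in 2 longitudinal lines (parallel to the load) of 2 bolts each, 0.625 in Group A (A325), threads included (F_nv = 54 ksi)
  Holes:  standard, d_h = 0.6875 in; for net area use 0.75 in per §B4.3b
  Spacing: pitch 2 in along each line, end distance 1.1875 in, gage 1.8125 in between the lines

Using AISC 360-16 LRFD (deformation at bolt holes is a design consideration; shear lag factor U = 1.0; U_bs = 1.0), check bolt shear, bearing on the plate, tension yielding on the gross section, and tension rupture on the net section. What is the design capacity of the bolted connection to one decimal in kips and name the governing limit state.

Bolt shear: A_b = π(0.625)²/4 = 0.3068 in². φR_n = 0.75 × 54 × 0.3068 × 4 × 1 = 49.7 kips.
Bearing (0.25 in plate, F_u = 65 ksi): end bolts L_c = 1.1875 − 0.6875/2 = 0.84375, R_n = min(1.2×0.84375×0.25×65, 2.4×0.625×0.25×65) = 16.453 kips/bolt; interior L_c = 2 − 0.6875 = 1.3125, R_n = 24.375 kips/bolt. φR_n = 0.75 × (2×16.453 + 2×24.375) = 61.2 kips.
Tension yield (gross): A_g = 5.125×0.25 = 1.2813 in². φR_n = 0.90 × 50 × 1.2813 = 57.7 kips.
Tension rupture (net): A_n = (5.125 − 2×0.75)×0.25 = 0.90625 in² (U = 1.0, A_e = A_n). φR_n = 0.75 × 65 × 0.90625 = 44.2 kips.
Governing: min(49.7, 61.2, 57.7, 44.2) = 44.2 kips → net-section rupture.

44.2 kips (net-section rupture governs)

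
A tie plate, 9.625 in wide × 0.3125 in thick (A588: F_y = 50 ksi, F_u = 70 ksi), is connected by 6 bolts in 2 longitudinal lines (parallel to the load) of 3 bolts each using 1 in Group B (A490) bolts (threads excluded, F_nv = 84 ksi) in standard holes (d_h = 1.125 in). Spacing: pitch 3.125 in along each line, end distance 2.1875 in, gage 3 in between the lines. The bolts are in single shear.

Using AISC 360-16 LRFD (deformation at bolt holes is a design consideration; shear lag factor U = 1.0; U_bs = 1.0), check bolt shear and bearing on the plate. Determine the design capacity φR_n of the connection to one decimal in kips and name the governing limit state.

221.5 kips (bearing governs)

Bolt shear: A_b = π(1)²/4 = 0.7854 in². φR_n = 0.75 × 84 × 0.7854 × 6 × 1 = 296.9 kips.
Bearing (0.3125 in plate, F_u = 70 ksi): end bolts L_c = 2.1875 − 1.125/2 = 1.625, R_n = min(1.2×1.625×0.3125×70, 2.4×1×0.3125×70) = 42.656 kips/bolt; interior L_c = 3.125 − 1.125 = 2, R_n = 52.5 kips/bolt. φR_n = 0.75 × (2×42.656 + 4×52.5) = 221.5 kips.
Governing: min(296.9, 221.5) = 221.5 kips → bearing.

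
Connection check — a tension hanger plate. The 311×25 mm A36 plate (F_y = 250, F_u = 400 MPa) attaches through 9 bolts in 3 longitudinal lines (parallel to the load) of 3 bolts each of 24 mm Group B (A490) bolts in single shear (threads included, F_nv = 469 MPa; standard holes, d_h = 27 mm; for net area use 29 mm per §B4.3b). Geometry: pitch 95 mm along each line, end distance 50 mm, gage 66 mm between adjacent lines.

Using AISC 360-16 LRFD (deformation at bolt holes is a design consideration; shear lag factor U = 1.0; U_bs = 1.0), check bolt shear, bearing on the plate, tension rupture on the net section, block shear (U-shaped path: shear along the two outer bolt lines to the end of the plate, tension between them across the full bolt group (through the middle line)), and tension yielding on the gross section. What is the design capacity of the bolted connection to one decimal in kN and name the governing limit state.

Bolt shear: A_b = π(24)²/4 = 452.39 mm². φR_n = 0.75 × 469 × 452.39 × 9 × 1 = 1432.2 kN.
Bearing (25 mm plate, F_u = 400 MPa): end bolts L_c = 50 − 27/2 = 36.5, R_n = min(1.2×36.5×25×400, 2.4×24×25×400) = 438 kN/bolt; interior L_c = 95 − 27 = 68, R_n = 576 kN/bolt. φR_n = 0.75 × (3×438 + 6×576) = 3577.5 kN.
Tension rupture (net): A_n = (311 − 3×29)×25 = 5600 mm² (U = 1.0, A_e = A_n). φR_n = 0.75 × 400 × 5600 = 1680.0 kN.
Block shear: shear path 2×[50+2×95] = 2×240 mm, A_gv = 12000, A_nv = 2×(240 − 2.5×29)×25 = 8375 mm²; tension across gage: (132 − 2×29)×25 = 1850 mm². R_n = min(0.6×400×8375, 0.6×250×12000) + 1.0×400×1850 = min(2010, 1800) + 740 = 2540 kN. φR_n = 0.75 × 2540 = 1905.0 kN.
Tension yield (gross): A_g = 311×25 = 7775 mm². φR_n = 0.90 × 250 × 7775 = 1749.4 kN.
Governing: min(1432.2, 3577.5, 1680.0, 1905.0, 1749.4) = 1432.2 kN → bolt shear.

1432.2 kN (bolt shear governs)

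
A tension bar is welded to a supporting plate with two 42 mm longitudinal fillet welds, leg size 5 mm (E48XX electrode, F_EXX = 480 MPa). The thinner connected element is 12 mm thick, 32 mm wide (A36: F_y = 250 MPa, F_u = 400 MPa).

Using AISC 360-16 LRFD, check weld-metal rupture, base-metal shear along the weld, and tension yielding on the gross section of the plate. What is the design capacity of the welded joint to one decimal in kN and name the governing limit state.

64.1 kN (weld metal governs)

Weld metal: throat = 0.707×5 = 3.535 mm, L = 2×42 = 84 mm. φR_n = 0.75 × 0.6 × 480 × 3.535 × 84 = 64.1 kN.
Base metal shear (12 mm plate): yield φR_n = 1.0×0.6×250×12×84 = 151.2 kN; rupture φR_n = 0.75×0.6×400×12×84 = 181.4 kN; take 151.2 kN (yield).
Tension yield (gross): A_g = 32×12 = 384 mm². φR_n = 0.90 × 250 × 384 = 86.4 kN.
Governing: min(64.1, 151.2, 86.4) = 64.1 kN → weld metal.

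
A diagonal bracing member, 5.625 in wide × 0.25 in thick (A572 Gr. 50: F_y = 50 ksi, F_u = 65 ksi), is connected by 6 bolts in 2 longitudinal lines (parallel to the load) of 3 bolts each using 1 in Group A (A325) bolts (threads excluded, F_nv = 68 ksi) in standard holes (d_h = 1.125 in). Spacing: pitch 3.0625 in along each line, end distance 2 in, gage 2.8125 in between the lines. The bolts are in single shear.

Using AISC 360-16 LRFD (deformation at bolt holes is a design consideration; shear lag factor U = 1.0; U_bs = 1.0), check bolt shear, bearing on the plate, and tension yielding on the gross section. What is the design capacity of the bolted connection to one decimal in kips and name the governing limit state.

Bolt shear: A_b = π(1)²/4 = 0.7854 in². φR_n = 0.75 × 68 × 0.7854 × 6 × 1 = 240.3 kips.
Bearing (0.25 in plate, F_u = 65 ksi): end bolts L_c = 2 − 1.125/2 = 1.4375, R_n = min(1.2×1.4375×0.25×65, 2.4×1×0.25×65) = 28.031 kips/bolt; interior L_c = 3.0625 − 1.125 = 1.9375, R_n = 37.781 kips/bolt. φR_n = 0.75 × (2×28.031 + 4×37.781) = 155.4 kips.
Tension yield (gross): A_g = 5.625×0.25 = 1.4063 in². φR_n = 0.90 × 50 × 1.4063 = 63.3 kips.
Governing: min(240.3, 155.4, 63.3) = 63.3 kips → gross-section yield.

63.3 kips (gross-section yield governs)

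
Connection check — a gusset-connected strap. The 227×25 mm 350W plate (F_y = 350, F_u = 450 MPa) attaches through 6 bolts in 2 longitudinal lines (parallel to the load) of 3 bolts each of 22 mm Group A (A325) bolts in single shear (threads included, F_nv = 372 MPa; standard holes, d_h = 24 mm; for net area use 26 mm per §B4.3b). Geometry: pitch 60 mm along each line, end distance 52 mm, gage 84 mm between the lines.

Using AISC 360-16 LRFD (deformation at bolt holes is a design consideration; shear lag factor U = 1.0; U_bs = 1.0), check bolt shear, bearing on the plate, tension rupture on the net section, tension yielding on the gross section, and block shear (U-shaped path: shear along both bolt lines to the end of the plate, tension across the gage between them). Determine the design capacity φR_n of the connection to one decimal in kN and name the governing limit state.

Bolt shear: A_b = π(22)²/4 = 380.13 mm². φR_n = 0.75 × 372 × 380.13 × 6 × 1 = 636.3 kN.
Bearing (25 mm plate, F_u = 450 MPa): end bolts L_c = 52 − 24/2 = 40, R_n = min(1.2×40×25×450, 2.4×22×25×450) = 540 kN/bolt; interior L_c = 60 − 24 = 36, R_n = 486 kN/bolt. φR_n = 0.75 × (2×540 + 4×486) = 2268.0 kN.
Tension rupture (net): A_n = (227 − 2×26)×25 = 4375 mm² (U = 1.0, A_e = A_n). φR_n = 0.75 × 450 × 4375 = 1476.6 kN.
Tension yield (gross): A_g = 227×25 = 5675 mm². φR_n = 0.90 × 350 × 5675 = 1787.6 kN.
Block shear: shear path 2×[52+2×60] = 2×172 mm, A_gv = 8600, A_nv = 2×(172 − 2.5×26)×25 = 5350 mm²; tension across gage: (84 − 1×26)×25 = 1450 mm². R_n = min(0.6×450×5350, 0.6×350×8600) + 1.0×450×1450 = min(1444.5, 1806) + 652.5 = 2097 kN. φR_n = 0.75 × 2097 = 1572.8 kN.
Governing: min(636.3, 2268.0, 1476.6, 1787.6, 1572.8) = 636.3 kN → bolt shear.

636.3 kN (bolt shear governs)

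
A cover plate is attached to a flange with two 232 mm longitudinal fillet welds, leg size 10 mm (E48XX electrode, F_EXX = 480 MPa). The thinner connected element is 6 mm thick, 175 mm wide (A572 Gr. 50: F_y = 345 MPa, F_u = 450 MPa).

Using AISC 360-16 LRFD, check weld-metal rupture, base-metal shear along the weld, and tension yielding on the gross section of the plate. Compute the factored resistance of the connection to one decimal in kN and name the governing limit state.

326.0 kN (gross-section yield governs)

Weld metal: throat = 0.707×10 = 7.07 mm, L = 2×232 = 464 mm. φR_n = 0.75 × 0.6 × 480 × 7.07 × 464 = 708.6 kN.
Base metal shear (6 mm plate): yield φR_n = 1.0×0.6×345×6×464 = 576.3 kN; rupture φR_n = 0.75×0.6×450×6×464 = 563.8 kN; take 563.8 kN (rupture).
Tension yield (gross): A_g = 175×6 = 1050 mm². φR_n = 0.90 × 345 × 1050 = 326.0 kN.
Governing: min(708.6, 563.8, 326.0) = 326.0 kN → gross-section yield.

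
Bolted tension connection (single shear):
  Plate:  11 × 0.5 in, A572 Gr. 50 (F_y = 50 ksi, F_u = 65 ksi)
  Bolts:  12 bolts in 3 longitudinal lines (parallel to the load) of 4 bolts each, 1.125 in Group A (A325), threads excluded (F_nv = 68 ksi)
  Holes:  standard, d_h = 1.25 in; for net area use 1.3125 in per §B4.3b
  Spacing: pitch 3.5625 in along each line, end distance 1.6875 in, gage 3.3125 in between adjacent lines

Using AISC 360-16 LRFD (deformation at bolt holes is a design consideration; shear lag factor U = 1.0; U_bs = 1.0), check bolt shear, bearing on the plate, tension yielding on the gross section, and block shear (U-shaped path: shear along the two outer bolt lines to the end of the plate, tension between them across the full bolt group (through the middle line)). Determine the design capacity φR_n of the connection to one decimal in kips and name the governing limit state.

Bolt shear: A_b = π(1.125)²/4 = 0.99402 in². φR_n = 0.75 × 68 × 0.99402 × 12 × 1 = 608.3 kips.
Bearing (0.5 in plate, F_u = 65 ksi): end bolts L_c = 1.6875 − 1.25/2 = 1.0625, R_n = min(1.2×1.0625×0.5×65, 2.4×1.125×0.5×65) = 41.438 kips/bolt; interior L_c = 3.5625 − 1.25 = 2.3125, R_n = 87.75 kips/bolt. φR_n = 0.75 × (3×41.438 + 9×87.75) = 685.5 kips.
Tension yield (gross): A_g = 11×0.5 = 5.5 in². φR_n = 0.90 × 50 × 5.5 = 247.5 kips.
Block shear: shear path 2×[1.6875+3×3.5625] = 2×12.375 in, A_gv = 12.375, A_nv = 2×(12.375 − 3.5×1.3125)×0.5 = 7.7813 in²; tension across gage: (6.625 − 2×1.3125)×0.5 = 2 in². R_n = min(0.6×65×7.7813, 0.6×50×12.375) + 1.0×65×2 = min(303.47, 371.25) + 130 = 433.47 kips. φR_n = 0.75 × 433.47 = 325.1 kips.
Governing: min(608.3, 685.5, 247.5, 325.1) = 247.5 kips → gross-section yield.

247.5 kips (gross-section yield governs)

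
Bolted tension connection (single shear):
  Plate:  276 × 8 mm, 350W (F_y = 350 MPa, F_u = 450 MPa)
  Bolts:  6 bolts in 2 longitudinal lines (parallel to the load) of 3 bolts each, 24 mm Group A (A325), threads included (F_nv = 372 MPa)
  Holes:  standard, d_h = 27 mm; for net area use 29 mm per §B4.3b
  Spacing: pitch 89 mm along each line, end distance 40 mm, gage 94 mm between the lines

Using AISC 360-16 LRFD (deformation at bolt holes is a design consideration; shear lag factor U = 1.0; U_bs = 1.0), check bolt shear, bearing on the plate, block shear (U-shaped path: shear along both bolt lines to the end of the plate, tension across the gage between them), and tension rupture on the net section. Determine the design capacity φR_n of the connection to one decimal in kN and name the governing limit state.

588.6 kN (net-section rupture governs)

Bolt shear: A_b = π(24)²/4 = 452.39 mm². φR_n = 0.75 × 372 × 452.39 × 6 × 1 = 757.3 kN.
Bearing (8 mm plate, F_u = 450 MPa): end bolts L_c = 40 − 27/2 = 26.5, R_n = min(1.2×26.5×8×450, 2.4×24×8×450) = 114.48 kN/bolt; interior L_c = 89 − 27 = 62, R_n = 207.36 kN/bolt. φR_n = 0.75 × (2×114.48 + 4×207.36) = 793.8 kN.
Block shear: shear path 2×[40+2×89] = 2×218 mm, A_gv = 3488, A_nv = 2×(218 − 2.5×29)×8 = 2328 mm²; tension across gage: (94 − 1×29)×8 = 520 mm². R_n = min(0.6×450×2328, 0.6×350×3488) + 1.0×450×520 = min(628.56, 732.48) + 234 = 862.56 kN. φR_n = 0.75 × 862.56 = 646.9 kN.
Tension rupture (net): A_n = (276 − 2×29)×8 = 1744 mm² (U = 1.0, A_e = A_n). φR_n = 0.75 × 450 × 1744 = 588.6 kN.
Governing: min(757.3, 793.8, 646.9, 588.6) = 588.6 kN → net-section rupture.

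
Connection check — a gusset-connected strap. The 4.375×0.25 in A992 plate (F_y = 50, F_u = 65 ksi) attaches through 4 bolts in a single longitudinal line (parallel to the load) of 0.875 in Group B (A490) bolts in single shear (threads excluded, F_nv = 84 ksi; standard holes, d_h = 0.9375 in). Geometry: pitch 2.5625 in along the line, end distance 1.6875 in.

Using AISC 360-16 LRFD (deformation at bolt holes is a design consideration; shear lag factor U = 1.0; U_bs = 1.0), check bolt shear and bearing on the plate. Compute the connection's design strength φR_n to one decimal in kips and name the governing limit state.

89.1 kips (bearing governs)

Bolt shear: A_b = π(0.875)²/4 = 0.60132 in². φR_n = 0.75 × 84 × 0.60132 × 4 × 1 = 151.5 kips.
Bearing (0.25 in plate, F_u = 65 ksi): end bolts L_c = 1.6875 − 0.9375/2 = 1.21875, R_n = min(1.2×1.21875×0.25×65, 2.4×0.875×0.25×65) = 23.766 kips/bolt; interior L_c = 2.5625 − 0.9375 = 1.625, R_n = 31.688 kips/bolt. φR_n = 0.75 × (1×23.766 + 3×31.688) = 89.1 kips.
Governing: min(151.5, 89.1) = 89.1 kips → bearing.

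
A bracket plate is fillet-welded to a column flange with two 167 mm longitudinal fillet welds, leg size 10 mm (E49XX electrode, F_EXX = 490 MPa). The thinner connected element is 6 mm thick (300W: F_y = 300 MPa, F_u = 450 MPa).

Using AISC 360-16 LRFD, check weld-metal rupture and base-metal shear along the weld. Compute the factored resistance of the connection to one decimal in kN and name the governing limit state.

360.7 kN (base-metal shear governs)

Weld metal: throat = 0.707×10 = 7.07 mm, L = 2×167 = 334 mm. φR_n = 0.75 × 0.6 × 490 × 7.07 × 334 = 520.7 kN.
Base metal shear (6 mm plate): yield φR_n = 1.0×0.6×300×6×334 = 360.7 kN; rupture φR_n = 0.75×0.6×450×6×334 = 405.8 kN; take 360.7 kN (yield).
Governing: min(520.7, 360.7) = 360.7 kN → base-metal shear.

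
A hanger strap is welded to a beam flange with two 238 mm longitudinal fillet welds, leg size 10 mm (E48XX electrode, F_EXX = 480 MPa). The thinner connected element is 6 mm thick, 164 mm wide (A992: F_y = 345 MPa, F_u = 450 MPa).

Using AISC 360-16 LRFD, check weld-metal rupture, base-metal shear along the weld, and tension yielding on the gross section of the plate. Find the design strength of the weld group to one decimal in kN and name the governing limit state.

Weld metal: throat = 0.707×10 = 7.07 mm, L = 2×238 = 476 mm. φR_n = 0.75 × 0.6 × 480 × 7.07 × 476 = 726.9 kN.
Base metal shear (6 mm plate): yield φR_n = 1.0×0.6×345×6×476 = 591.2 kN; rupture φR_n = 0.75×0.6×450×6×476 = 578.3 kN; take 578.3 kN (rupture).
Tension yield (gross): A_g = 164×6 = 984 mm². φR_n = 0.90 × 345 × 984 = 305.5 kN.
Governing: min(726.9, 578.3, 305.5) = 305.5 kN → gross-section yield.

305.5 kN (gross-section yield governs)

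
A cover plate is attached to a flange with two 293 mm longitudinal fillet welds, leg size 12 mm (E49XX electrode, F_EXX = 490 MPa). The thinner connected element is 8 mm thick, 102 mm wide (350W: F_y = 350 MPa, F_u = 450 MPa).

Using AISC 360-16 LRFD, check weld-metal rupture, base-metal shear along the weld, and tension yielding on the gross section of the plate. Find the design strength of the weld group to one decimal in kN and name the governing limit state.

Weld metal: throat = 0.707×12 = 8.484 mm, L = 2×293 = 586 mm. φR_n = 0.75 × 0.6 × 490 × 8.484 × 586 = 1096.2 kN.
Base metal shear (8 mm plate): yield φR_n = 1.0×0.6×350×8×586 = 984.5 kN; rupture φR_n = 0.75×0.6×450×8×586 = 949.3 kN; take 949.3 kN (rupture).
Tension yield (gross): A_g = 102×8 = 816 mm². φR_n = 0.90 × 350 × 816 = 257.0 kN.
Governing: min(1096.2, 949.3, 257.0) = 257.0 kN → gross-section yield.

257.0 kN (gross-section yield governs)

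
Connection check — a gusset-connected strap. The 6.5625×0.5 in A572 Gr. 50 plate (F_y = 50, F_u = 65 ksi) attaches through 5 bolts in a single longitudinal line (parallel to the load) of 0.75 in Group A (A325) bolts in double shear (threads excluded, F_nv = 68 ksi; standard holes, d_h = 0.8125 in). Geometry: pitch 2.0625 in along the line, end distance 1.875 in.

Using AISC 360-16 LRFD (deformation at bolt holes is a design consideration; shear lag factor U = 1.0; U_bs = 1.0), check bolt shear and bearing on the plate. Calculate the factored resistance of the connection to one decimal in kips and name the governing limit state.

189.2 kips (bearing governs)

Bolt shear: A_b = π(0.75)²/4 = 0.44179 in². φR_n = 0.75 × 68 × 0.44179 × 5 × 2 = 225.3 kips.
Bearing (0.5 in plate, F_u = 65 ksi): end bolts L_c = 1.875 − 0.8125/2 = 1.46875, R_n = min(1.2×1.46875×0.5×65, 2.4×0.75×0.5×65) = 57.281 kips/bolt; interior L_c = 2.0625 − 0.8125 = 1.25, R_n = 48.75 kips/bolt. φR_n = 0.75 × (1×57.281 + 4×48.75) = 189.2 kips.
Governing: min(225.3, 189.2) = 189.2 kips → bearing.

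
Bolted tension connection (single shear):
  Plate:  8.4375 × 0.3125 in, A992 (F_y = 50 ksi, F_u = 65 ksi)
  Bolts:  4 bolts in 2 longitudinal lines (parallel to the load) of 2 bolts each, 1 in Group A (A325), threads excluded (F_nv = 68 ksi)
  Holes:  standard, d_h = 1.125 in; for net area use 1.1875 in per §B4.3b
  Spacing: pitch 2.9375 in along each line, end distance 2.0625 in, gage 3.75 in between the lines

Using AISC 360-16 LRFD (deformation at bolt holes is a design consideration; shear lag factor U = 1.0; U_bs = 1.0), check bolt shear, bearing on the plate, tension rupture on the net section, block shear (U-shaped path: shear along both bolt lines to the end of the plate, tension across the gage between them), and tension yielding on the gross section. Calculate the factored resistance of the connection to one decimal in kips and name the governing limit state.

92.4 kips (net-section rupture governs)

Bolt shear: A_b = π(1)²/4 = 0.7854 in². φR_n = 0.75 × 68 × 0.7854 × 4 × 1 = 160.2 kips.
Bearing (0.3125 in plate, F_u = 65 ksi): end bolts L_c = 2.0625 − 1.125/2 = 1.5, R_n = min(1.2×1.5×0.3125×65, 2.4×1×0.3125×65) = 36.563 kips/bolt; interior L_c = 2.9375 − 1.125 = 1.8125, R_n = 44.18 kips/bolt. φR_n = 0.75 × (2×36.563 + 2×44.18) = 121.1 kips.
Tension rupture (net): A_n = (8.4375 − 2×1.1875)×0.3125 = 1.8945 in² (U = 1.0, A_e = A_n). φR_n = 0.75 × 65 × 1.8945 = 92.4 kips.
Block shear: shear path 2×[2.0625+1×2.9375] = 2×5 in, A_gv = 3.125, A_nv = 2×(5 − 1.5×1.1875)×0.3125 = 2.0117 in²; tension across gage: (3.75 − 1×1.1875)×0.3125 = 0.80078 in². R_n = min(0.6×65×2.0117, 0.6×50×3.125) + 1.0×65×0.80078 = min(78.456, 93.75) + 52.051 = 130.51 kips. φR_n = 0.75 × 130.51 = 97.9 kips.
Tension yield (gross): A_g = 8.4375×0.3125 = 2.6367 in². φR_n = 0.90 × 50 × 2.6367 = 118.7 kips.
Governing: min(160.2, 121.1, 92.4, 97.9, 118.7) = 92.4 kips → net-section rupture.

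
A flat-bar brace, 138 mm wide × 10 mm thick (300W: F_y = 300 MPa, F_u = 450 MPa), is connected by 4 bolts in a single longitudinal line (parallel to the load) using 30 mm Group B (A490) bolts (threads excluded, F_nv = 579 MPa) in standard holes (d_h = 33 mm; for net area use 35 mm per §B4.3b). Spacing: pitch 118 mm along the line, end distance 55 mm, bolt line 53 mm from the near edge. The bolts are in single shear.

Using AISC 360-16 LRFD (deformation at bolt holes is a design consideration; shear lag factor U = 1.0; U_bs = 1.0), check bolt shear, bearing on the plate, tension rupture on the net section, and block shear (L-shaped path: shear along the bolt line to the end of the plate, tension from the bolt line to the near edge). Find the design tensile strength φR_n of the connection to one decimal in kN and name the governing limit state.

347.6 kN (net-section rupture governs)

Bolt shear: A_b = π(30)²/4 = 706.86 mm². φR_n = 0.75 × 579 × 706.86 × 4 × 1 = 1227.8 kN.
Bearing (10 mm plate, F_u = 450 MPa): end bolts L_c = 55 − 33/2 = 38.5, R_n = min(1.2×38.5×10×450, 2.4×30×10×450) = 207.9 kN/bolt; interior L_c = 118 − 33 = 85, R_n = 324 kN/bolt. φR_n = 0.75 × (1×207.9 + 3×324) = 884.9 kN.
Tension rupture (net): A_n = (138 − 1×35)×10 = 1030 mm² (U = 1.0, A_e = A_n). φR_n = 0.75 × 450 × 1030 = 347.6 kN.
Block shear: shear path 1×[55+3×118] = 1×409 mm, A_gv = 4090, A_nv = 1×(409 − 3.5×35)×10 = 2865 mm²; tension to near edge: (53 − 0.5×35)×10 = 355 mm². R_n = min(0.6×450×2865, 0.6×300×4090) + 1.0×450×355 = min(773.55, 736.2) + 159.75 = 895.95 kN. φR_n = 0.75 × 895.95 = 672.0 kN.
Governing: min(1227.8, 884.9, 347.6, 672.0) = 347.6 kN → net-section rupture.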